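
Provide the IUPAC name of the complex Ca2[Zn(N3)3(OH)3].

calcium triazidotrihydroxozincate(II)

The 2 calcium counter-ions carry a total charge of +4, so each complex ion is 4−.
Ligand charges: 3×hydroxo (-1 each), 3×azido (-1 each); total -6. So Zn + (-6) = 4−, giving Zn = +2.
Ligands are named alphabetically: azido before hydroxo.
The complex ion is anionic, so zinc takes the -ate form zincate(II).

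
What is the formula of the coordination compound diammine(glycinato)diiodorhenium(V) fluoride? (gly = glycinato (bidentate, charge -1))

Ligands: 2 iodo (I, -1), 2 ammine (NH3, neutral), 1 glycinato (gly, -1). Ligand charge sum = -3.
Charge balance with fluoride (-1) requires 1 complex ion per 2 fluoride.

[Re(gly)I2(NH3)2]F2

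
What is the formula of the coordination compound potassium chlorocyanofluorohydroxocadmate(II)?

K2[CdCl(CN)F(OH)]

Ligands: 1 cyano (CN, -1), 1 fluoro (F, -1), 1 chloro (Cl, -1), 1 hydroxo (OH, -1). Ligand charge sum = -4.
With Cd in oxidation state +2, the complex ion is [Cd...]^2−.
Charge balance with potassium (+1) requires 1 complex ion per 2 potassium.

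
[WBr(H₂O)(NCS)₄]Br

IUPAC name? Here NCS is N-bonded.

The 1 bromide counter-ion carries a total charge of -1, so each complex ion is 1+.
Ligand charges: 4×isothiocyanato (-1 each), 1×aqua (neutral), 1×bromo (-1 each); total -5. So W + (-5) = 1+, giving W = +6.
Ligands are named alphabetically: aqua before bromo before isothiocyanato.

aquabromotetraisothiocyanatotungsten(VI) bromide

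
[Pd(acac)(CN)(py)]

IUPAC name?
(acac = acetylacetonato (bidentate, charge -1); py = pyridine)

There is no counter-ion, so the complex is neutral overall.
Ligand charges: 1×acetylacetonato (-1 each), 1×pyridine (neutral), 1×cyano (-1 each); total -2. So Pd + (-2) = 0, giving Pd = +2.
Ligands are named alphabetically: acetylacetonato before cyano before pyridine.

(acetylacetonato)cyano(pyridine)palladium(II)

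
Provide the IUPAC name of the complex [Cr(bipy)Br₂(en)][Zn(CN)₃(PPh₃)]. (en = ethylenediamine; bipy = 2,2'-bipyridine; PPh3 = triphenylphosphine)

Zinc is always +2 in its complexes; the anion's ligand charges sum to -3, so the complex anion is 1−.
A 1:1 salt means the cation carries the equal and opposite charge, 1+.
Cation: ligand charges sum to -2; for the ion to be 1+, Cr = +3.

(2,2'-bipyridine)dibromo(ethylenediamine)chromium(III) tricyano(triphenylphosphine)zincate(II)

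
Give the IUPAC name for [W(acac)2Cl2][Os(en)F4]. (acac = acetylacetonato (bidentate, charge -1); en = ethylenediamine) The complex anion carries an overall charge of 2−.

bis(acetylacetonato)dichlorotungsten(VI) (ethylenediamine)tetrafluoroosmate(II)

The complex anion is given as 2−; its ligand charges sum to -4, so Os = +2.
A 1:1 salt means the cation carries the equal and opposite charge, 2+.
Cation: ligand charges sum to -4; for the ion to be 2+, W = +6.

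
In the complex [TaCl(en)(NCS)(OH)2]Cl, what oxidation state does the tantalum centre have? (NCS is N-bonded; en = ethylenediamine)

1 chloride outside the brackets (-1 each) → the complex ion is 1+.
Ligand charges: 1×NCS = -1; 1×Cl = -1; 1×en neutral; 2×OH = -2; sum -4.
Ta + (-4) = 1+ ⇒ Ta is +5.

+5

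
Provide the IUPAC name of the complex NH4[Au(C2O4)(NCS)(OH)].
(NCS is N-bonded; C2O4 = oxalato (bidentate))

ammonium hydroxoisothiocyanatooxalatoaurate(III)

The 1 ammonium counter-ion carries a total charge of +1, so each complex ion is 1−.
Ligand charges: 1×isothiocyanato (-1 each), 1×oxalato (-2 each), 1×hydroxo (-1 each); total -4. So Au + (-4) = 1−, giving Au = +3.
Ligands are named alphabetically: hydroxo before isothiocyanato before oxalato.
The complex ion is anionic, so gold takes the -ate form aurate(III).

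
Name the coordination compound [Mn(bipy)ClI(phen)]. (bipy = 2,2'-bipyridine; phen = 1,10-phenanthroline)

There is no counter-ion, so the complex is neutral overall.
Ligand charges: 1×2,2'-bipyridine (neutral), 1×1,10-phenanthroline (neutral), 1×iodo (-1 each), 1×chloro (-1 each); total -2. So Mn + (-2) = 0, giving Mn = +2.
Ligands are named alphabetically: bipyridine before chloro before iodo before phenanthroline.

(2,2'-bipyridine)chloroiodo(1,10-phenanthroline)manganese(II)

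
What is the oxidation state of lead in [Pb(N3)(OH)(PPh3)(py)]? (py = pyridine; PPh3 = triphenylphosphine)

No counter-ion: the bracketed complex is neutral.
Ligand charges: 1×py neutral; 1×PPh3 neutral; 1×N3 = -1; 1×OH = -1; sum -2.
Pb + (-2) = 0 ⇒ Pb is +2.

+2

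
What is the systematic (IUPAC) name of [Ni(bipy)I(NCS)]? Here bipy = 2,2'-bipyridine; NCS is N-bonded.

There is no counter-ion, so the complex is neutral overall.
Ligand charges: 1×2,2'-bipyridine (neutral), 1×iodo (-1 each), 1×isothiocyanato (-1 each); total -2. So Ni + (-2) = 0, giving Ni = +2.
Ligands are named alphabetically: bipyridine before iodo before isothiocyanato.

(2,2'-bipyridine)iodoisothiocyanatonickel(II)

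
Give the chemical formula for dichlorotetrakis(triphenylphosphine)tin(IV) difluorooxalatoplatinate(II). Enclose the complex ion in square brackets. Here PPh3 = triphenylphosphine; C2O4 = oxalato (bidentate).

[SnCl2(PPh3)4][Pt(C2O4)F2]

Cation [Sn…]: ligand charges -2, Sn(IV) ⇒ ion charge 2+.
Anion [Pt…]: ligand charges -4, Pt(II) ⇒ ion charge 2−.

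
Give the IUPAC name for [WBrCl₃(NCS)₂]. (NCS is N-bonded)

There is no counter-ion, so the complex is neutral overall.
Ligand charges: 3×chloro (-1 each), 1×bromo (-1 each), 2×isothiocyanato (-1 each); total -6. So W + (-6) = 0, giving W = +6.
Ligands are named alphabetically: bromo before chloro before isothiocyanato.

bromotrichlorodiisothiocyanatotungsten(VI)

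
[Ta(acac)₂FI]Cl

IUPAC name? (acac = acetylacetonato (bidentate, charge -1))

The 1 chloride counter-ion carries a total charge of -1, so each complex ion is 1+.
Ligand charges: 2×acetylacetonato (-1 each), 1×iodo (-1 each), 1×fluoro (-1 each); total -4. So Ta + (-4) = 1+, giving Ta = +5.
Ligands are named alphabetically: acetylacetonato before fluoro before iodo.

bis(acetylacetonato)fluoroiodotantalum(V) chloride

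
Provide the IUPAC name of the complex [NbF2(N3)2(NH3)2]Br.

diamminediazidodifluoroniobium(V) bromide

The 1 bromide counter-ion carries a total charge of -1, so each complex ion is 1+.
Ligand charges: 2×fluoro (-1 each), 2×ammine (neutral), 2×azido (-1 each); total -4. So Nb + (-4) = 1+, giving Nb = +5.
Ligands are named alphabetically: ammine before azido before fluoro.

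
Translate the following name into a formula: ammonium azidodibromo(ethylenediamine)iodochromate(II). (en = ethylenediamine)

(NH4)2[CrBr2(en)I(N3)]

Ligands: 2 bromo (Br, -1), 1 ethylenediamine (en, neutral), 1 iodo (I, -1), 1 azido (N3, -1). Ligand charge sum = -4.
With Cr in oxidation state +2, the complex ion is [Cr...]^2−.
Charge balance with ammonium (+1) requires 1 complex ion per 2 ammonium.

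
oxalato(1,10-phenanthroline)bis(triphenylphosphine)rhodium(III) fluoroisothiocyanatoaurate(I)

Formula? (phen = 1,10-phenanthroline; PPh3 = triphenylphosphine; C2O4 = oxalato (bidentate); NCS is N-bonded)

[Rh(C2O4)(phen)(PPh3)2][AuF(NCS)]

Cation [Rh…]: ligand charges -2, Rh(III) ⇒ ion charge 1+.
Anion [Au…]: ligand charges -2, Au(I) ⇒ ion charge 1−.
One 1+ cation balances one 1− anion.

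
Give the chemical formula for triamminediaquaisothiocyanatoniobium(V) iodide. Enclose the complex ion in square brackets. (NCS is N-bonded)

[Nb(H2O)2(NCS)(NH3)3]I4

Ligands: 3 ammine (NH3, neutral), 2 aqua (H2O, neutral), 1 isothiocyanato (NCS, -1). Ligand charge sum = -1.
Charge balance with iodide (-1) requires 1 complex ion per 4 iodide.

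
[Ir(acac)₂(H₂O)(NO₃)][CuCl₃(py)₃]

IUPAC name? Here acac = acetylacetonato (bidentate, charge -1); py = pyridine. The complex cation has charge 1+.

The complex cation is given as 1+; its ligand charges sum to -3, so Ir = +4.
A 1:1 salt means the anion carries the equal and opposite charge, 1−.
Anion: ligand charges sum to -3; for the ion to be 1−, Cu = +2.

bis(acetylacetonato)aquanitratoiridium(IV) trichlorotris(pyridine)cuprate(II)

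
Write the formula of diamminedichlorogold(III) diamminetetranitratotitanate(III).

Cation [Au…]: ligand charges -2, Au(III) ⇒ ion charge 1+.
Anion [Ti…]: ligand charges -4, Ti(III) ⇒ ion charge 1−.

[AuCl2(NH3)2][Ti(NH3)2(NO3)4]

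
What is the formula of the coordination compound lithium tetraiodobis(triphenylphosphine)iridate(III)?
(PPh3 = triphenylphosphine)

Li[IrI4(PPh3)2]

Ligands: 2 triphenylphosphine (PPh3, neutral), 4 iodo (I, -1). Ligand charge sum = -4.
With Ir in oxidation state +3, the complex ion is [Ir...]^1−.
Charge balance with lithium (+1) requires 1 complex ion per 1 lithium.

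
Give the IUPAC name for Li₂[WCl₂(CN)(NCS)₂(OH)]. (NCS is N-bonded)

lithium dichlorocyanohydroxodiisothiocyanatotungstate(IV)

The 2 lithium counter-ions carry a total charge of +2, so each complex ion is 2−.
Ligand charges: 2×chloro (-1 each), 1×hydroxo (-1 each), 1×cyano (-1 each), 2×isothiocyanato (-1 each); total -6. So W + (-6) = 2−, giving W = +4.
Ligands are named alphabetically: chloro before cyano before hydroxo before isothiocyanato.
The complex ion is anionic, so tungsten takes the -ate form tungstate(IV).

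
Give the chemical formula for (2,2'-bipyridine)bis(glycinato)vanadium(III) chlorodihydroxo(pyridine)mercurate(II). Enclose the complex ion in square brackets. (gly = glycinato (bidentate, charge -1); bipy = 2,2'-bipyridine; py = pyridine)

Cation [V…]: ligand charges -2, V(III) ⇒ ion charge 1+.
Anion [Hg…]: ligand charges -3, Hg(II) ⇒ ion charge 1−.

[V(bipy)(gly)2][HgCl(OH)2(py)]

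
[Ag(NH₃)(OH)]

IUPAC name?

amminehydroxosilver(I)

There is no counter-ion, so the complex is neutral overall.
Ligand charges: 1×hydroxo (-1 each), 1×ammine (neutral); total -1. So Ag + (-1) = 0, giving Ag = +1.
Ligands are named alphabetically: ammine before hydroxo.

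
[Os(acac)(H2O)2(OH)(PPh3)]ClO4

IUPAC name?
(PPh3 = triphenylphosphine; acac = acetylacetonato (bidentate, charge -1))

The 1 perchlorate counter-ion carries a total charge of -1, so each complex ion is 1+.
Ligand charges: 2×aqua (neutral), 1×triphenylphosphine (neutral), 1×acetylacetonato (-1 each), 1×hydroxo (-1 each); total -2. So Os + (-2) = 1+, giving Os = +3.
Ligands are named alphabetically: acetylacetonato before aqua before hydroxo before triphenylphosphine.

(acetylacetonato)diaquahydroxo(triphenylphosphine)osmium(III) perchlorate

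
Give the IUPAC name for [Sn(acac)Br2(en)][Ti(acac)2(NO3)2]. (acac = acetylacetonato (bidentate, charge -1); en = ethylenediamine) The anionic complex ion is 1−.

Both ions are complex: the cation is named first with the plain metal name, the anion second with the -ate form; each ion's ligands are alphabetised independently.
The complex anion is given as 1−; its ligand charges sum to -4, so Ti = +3.
A 1:1 salt means the cation carries the equal and opposite charge, 1+.
Cation: ligand charges sum to -3; for the ion to be 1+, Sn = +4.

(acetylacetonato)dibromo(ethylenediamine)tin(IV) bis(acetylacetonato)dinitratotitanate(III)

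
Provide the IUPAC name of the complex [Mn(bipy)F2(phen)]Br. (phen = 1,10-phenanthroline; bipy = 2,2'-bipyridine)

(2,2'-bipyridine)difluoro(1,10-phenanthroline)manganese(III) bromide

The 1 bromide counter-ion carries a total charge of -1, so each complex ion is 1+.
Ligand charges: 2×fluoro (-1 each), 1×1,10-phenanthroline (neutral), 1×2,2'-bipyridine (neutral); total -2. So Mn + (-2) = 1+, giving Mn = +3.
Ligands are named alphabetically: bipyridine before fluoro before phenanthroline.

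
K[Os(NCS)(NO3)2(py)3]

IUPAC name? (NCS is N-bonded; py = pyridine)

The 1 potassium counter-ion carries a total charge of +1, so each complex ion is 1−.
Ligand charges: 1×isothiocyanato (-1 each), 2×nitrato (-1 each), 3×pyridine (neutral); total -3. So Os + (-3) = 1−, giving Os = +2.
Ligands are named alphabetically: isothiocyanato before nitrato before pyridine.
The complex ion is anionic, so osmium takes the -ate form osmate(II).

potassium isothiocyanatodinitratotris(pyridine)osmate(II)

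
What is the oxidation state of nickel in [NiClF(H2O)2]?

+2

No counter-ion: the bracketed complex is neutral.
Ligand charges: 2×H2O neutral; 1×Cl = -1; 1×F = -1; sum -2.
Ni + (-2) = 0 ⇒ Ni is +2.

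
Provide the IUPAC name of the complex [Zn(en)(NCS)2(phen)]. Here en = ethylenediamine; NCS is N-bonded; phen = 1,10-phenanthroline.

There is no counter-ion, so the complex is neutral overall.
Ligand charges: 1×ethylenediamine (neutral), 2×isothiocyanato (-1 each), 1×1,10-phenanthroline (neutral); total -2. So Zn + (-2) = 0, giving Zn = +2.
Ligands are named alphabetically: ethylenediamine before isothiocyanato before phenanthroline.

(ethylenediamine)diisothiocyanato(1,10-phenanthroline)zinc(II)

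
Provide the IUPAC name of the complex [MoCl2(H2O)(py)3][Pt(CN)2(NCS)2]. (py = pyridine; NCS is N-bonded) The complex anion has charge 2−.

The complex anion is given as 2−; its ligand charges sum to -4, so Pt = +2.
A 1:1 salt means the cation carries the equal and opposite charge, 2+.
Cation: ligand charges sum to -2; for the ion to be 2+, Mo = +4.

aquadichlorotris(pyridine)molybdenum(IV) dicyanodiisothiocyanatoplatinate(II)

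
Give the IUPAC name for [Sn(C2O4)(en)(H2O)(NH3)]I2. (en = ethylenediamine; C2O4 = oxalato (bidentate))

The 2 iodide counter-ions carry a total charge of -2, so each complex ion is 2+.
Ligand charges: 1×ethylenediamine (neutral), 1×oxalato (-2 each), 1×ammine (neutral), 1×aqua (neutral); total -2. So Sn + (-2) = 2+, giving Sn = +4.
Ligands are named alphabetically: ammine before aqua before ethylenediamine before oxalato.

ammineaqua(ethylenediamine)oxalatotin(IV) iodide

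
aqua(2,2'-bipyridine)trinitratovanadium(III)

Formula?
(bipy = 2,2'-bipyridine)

[V(bipy)(H2O)(NO3)3]

Ligands: 1 aqua (H2O, neutral), 3 nitrato (NO3, -1), 1 2,2'-bipyridine (bipy, neutral). Ligand charge sum = -3.
With V in oxidation state +3, the complex ion is [V...].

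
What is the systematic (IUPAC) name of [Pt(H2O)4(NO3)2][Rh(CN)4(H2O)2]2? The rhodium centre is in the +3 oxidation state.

Rh is given as +3; the anion's ligand charges sum to -4, so the complex anion is 1−.
With 2 anions per cation, the cation must be 2×1 = 2+.
Cation: ligand charges sum to -2; for the ion to be 2+, Pt = +4.

tetraaquadinitratoplatinum(IV) diaquatetracyanorhodate(III)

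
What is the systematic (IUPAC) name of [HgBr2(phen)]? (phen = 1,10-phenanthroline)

dibromo(1,10-phenanthroline)mercury(II)

There is no counter-ion, so the complex is neutral overall.
Ligand charges: 2×bromo (-1 each), 1×1,10-phenanthroline (neutral); total -2. So Hg + (-2) = 0, giving Hg = +2.
Ligands are named alphabetically: bromo before phenanthroline.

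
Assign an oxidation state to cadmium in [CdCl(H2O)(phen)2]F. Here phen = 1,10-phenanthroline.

+2

1 fluoride outside the brackets (-1 each) → the complex ion is 1+.
Ligand charges: 1×H2O neutral; 1×Cl = -1; 2×phen neutral; sum -1.
Cd + (-1) = 1+ ⇒ Cd is +2.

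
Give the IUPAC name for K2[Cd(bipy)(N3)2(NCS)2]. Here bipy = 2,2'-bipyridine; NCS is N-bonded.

The 2 potassium counter-ions carry a total charge of +2, so each complex ion is 2−.
Ligand charges: 1×2,2'-bipyridine (neutral), 2×isothiocyanato (-1 each), 2×azido (-1 each); total -4. So Cd + (-4) = 2−, giving Cd = +2.
Ligands are named alphabetically: azido before bipyridine before isothiocyanato.
The complex ion is anionic, so cadmium takes the -ate form cadmate(II).

potassium diazido(2,2'-bipyridine)diisothiocyanatocadmate(II)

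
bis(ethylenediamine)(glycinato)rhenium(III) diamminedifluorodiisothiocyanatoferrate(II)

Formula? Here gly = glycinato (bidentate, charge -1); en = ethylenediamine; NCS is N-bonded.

[Re(en)2(gly)][FeF2(NCS)2(NH3)2]

Cation [Re…]: ligand charges -1, Re(III) ⇒ ion charge 2+.
Anion [Fe…]: ligand charges -4, Fe(II) ⇒ ion charge 2−.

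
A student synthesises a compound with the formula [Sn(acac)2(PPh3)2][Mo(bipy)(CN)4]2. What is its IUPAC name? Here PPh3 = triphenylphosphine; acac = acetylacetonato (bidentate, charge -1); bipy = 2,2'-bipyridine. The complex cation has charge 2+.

Both ions are complex: the cation is named first with the plain metal name, the anion second with the -ate form; each ion's ligands are alphabetised independently.
The complex cation is given as 2+; its ligand charges sum to -2, so Sn = +4.
With 2 anions per cation, each anion must be 2/2 = 1−.
Anion: ligand charges sum to -4; for the ion to be 1−, Mo = +3.

bis(acetylacetonato)bis(triphenylphosphine)tin(IV) (2,2'-bipyridine)tetracyanomolybdate(III)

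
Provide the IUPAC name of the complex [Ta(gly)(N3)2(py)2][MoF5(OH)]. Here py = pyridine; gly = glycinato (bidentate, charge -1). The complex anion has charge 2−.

Both ions are complex: the cation is named first with the plain metal name, the anion second with the -ate form; each ion's ligands are alphabetised independently.
The complex anion is given as 2−; its ligand charges sum to -6, so Mo = +4.
A 1:1 salt means the cation carries the equal and opposite charge, 2+.
Cation: ligand charges sum to -3; for the ion to be 2+, Ta = +5.

diazido(glycinato)bis(pyridine)tantalum(V) pentafluorohydroxomolybdate(IV)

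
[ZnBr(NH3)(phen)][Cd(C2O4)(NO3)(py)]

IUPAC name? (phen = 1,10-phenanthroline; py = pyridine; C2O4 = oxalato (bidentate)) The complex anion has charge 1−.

amminebromo(1,10-phenanthroline)zinc(II) nitratooxalato(pyridine)cadmate(II)

Both ions are complex: the cation is named first with the plain metal name, the anion second with the -ate form; each ion's ligands are alphabetised independently.
The complex anion is given as 1−; its ligand charges sum to -3, so Cd = +2.
A 1:1 salt means the cation carries the equal and opposite charge, 1+.
Cation: ligand charges sum to -1; for the ion to be 1+, Zn = +2.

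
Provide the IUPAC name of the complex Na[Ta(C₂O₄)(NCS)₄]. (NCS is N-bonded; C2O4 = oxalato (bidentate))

sodium tetraisothiocyanatooxalatotantalate(V)

The 1 sodium counter-ion carries a total charge of +1, so each complex ion is 1−.
Ligand charges: 4×isothiocyanato (-1 each), 1×oxalato (-2 each); total -6. So Ta + (-6) = 1−, giving Ta = +5.
The complex ion is anionic, so tantalum takes the -ate form tantalate(V).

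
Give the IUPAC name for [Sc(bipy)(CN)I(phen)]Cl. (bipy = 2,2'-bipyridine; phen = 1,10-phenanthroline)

(2,2'-bipyridine)cyanoiodo(1,10-phenanthroline)scandium(III) chloride

The 1 chloride counter-ion carries a total charge of -1, so each complex ion is 1+.
Ligand charges: 1×2,2'-bipyridine (neutral), 1×cyano (-1 each), 1×1,10-phenanthroline (neutral), 1×iodo (-1 each); total -2. So Sc + (-2) = 1+, giving Sc = +3.
Ligands are named alphabetically: bipyridine before cyano before iodo before phenanthroline.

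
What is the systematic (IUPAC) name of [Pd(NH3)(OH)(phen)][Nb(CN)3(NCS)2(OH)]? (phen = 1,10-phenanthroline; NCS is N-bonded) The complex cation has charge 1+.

amminehydroxo(1,10-phenanthroline)palladium(II) tricyanohydroxodiisothiocyanatoniobate(V)

Both ions are complex: the cation is named first with the plain metal name, the anion second with the -ate form; each ion's ligands are alphabetised independently.
The complex cation is given as 1+; its ligand charges sum to -1, so Pd = +2.
A 1:1 salt means the anion carries the equal and opposite charge, 1−.
Anion: ligand charges sum to -6; for the ion to be 1−, Nb = +5.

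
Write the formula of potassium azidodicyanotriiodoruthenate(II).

Ligands: 2 cyano (CN, -1), 1 azido (N3, -1), 3 iodo (I, -1). Ligand charge sum = -6.
With Ru in oxidation state +2, the complex ion is [Ru...]^4−.
Charge balance with potassium (+1) requires 1 complex ion per 4 potassium.

K4[Ru(CN)2I3(N3)]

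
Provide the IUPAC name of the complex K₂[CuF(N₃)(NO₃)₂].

potassium azidofluorodinitratocuprate(II)

The 2 potassium counter-ions carry a total charge of +2, so each complex ion is 2−.
Ligand charges: 1×azido (-1 each), 2×nitrato (-1 each), 1×fluoro (-1 each); total -4. So Cu + (-4) = 2−, giving Cu = +2.
The complex ion is anionic, so copper takes the -ate form cuprate(II).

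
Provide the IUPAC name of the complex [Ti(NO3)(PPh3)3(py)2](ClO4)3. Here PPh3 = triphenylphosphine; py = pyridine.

The 3 perchlorate counter-ions carry a total charge of -3, so each complex ion is 3+.
Ligand charges: 3×triphenylphosphine (neutral), 1×nitrato (-1 each), 2×pyridine (neutral); total -1. So Ti + (-1) = 3+, giving Ti = +4.
Ligands are named alphabetically: nitrato before pyridine before triphenylphosphine.

nitratobis(pyridine)tris(triphenylphosphine)titanium(IV) perchlorate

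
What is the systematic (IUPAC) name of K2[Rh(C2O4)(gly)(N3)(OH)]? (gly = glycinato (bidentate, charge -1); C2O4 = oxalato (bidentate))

potassium azido(glycinato)hydroxooxalatorhodate(III)

The 2 potassium counter-ions carry a total charge of +2, so each complex ion is 2−.
Ligand charges: 1×glycinato (-1 each), 1×hydroxo (-1 each), 1×azido (-1 each), 1×oxalato (-2 each); total -5. So Rh + (-5) = 2−, giving Rh = +3.
The complex ion is anionic, so rhodium takes the -ate form rhodate(III).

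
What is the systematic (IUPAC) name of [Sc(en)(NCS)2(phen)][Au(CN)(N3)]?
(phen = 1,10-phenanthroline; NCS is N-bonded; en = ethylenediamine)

Scandium is always +3 in its complexes; the cation's ligand charges sum to -2, so the complex cation is 1+.
A 1:1 salt means the anion carries the equal and opposite charge, 1−.
Anion: ligand charges sum to -2; for the ion to be 1−, Au = +1.

(ethylenediamine)diisothiocyanato(1,10-phenanthroline)scandium(III) azidocyanoaurate(I)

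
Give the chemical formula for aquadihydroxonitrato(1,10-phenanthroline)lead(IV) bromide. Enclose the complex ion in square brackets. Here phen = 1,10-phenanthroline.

Ligands: 1 1,10-phenanthroline (phen, neutral), 2 hydroxo (OH, -1), 1 nitrato (NO3, -1), 1 aqua (H2O, neutral). Ligand charge sum = -3.
With Pb in oxidation state +4, the complex ion is [Pb...]^1+.
Charge balance with bromide (-1) requires 1 complex ion per 1 bromide.

[Pb(H2O)(NO3)(OH)2(phen)]Br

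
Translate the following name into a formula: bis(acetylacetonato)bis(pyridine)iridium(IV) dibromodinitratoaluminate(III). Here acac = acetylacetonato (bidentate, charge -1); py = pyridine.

Cation [Ir…]: ligand charges -2, Ir(IV) ⇒ ion charge 2+.
Anion [Al…]: ligand charges -4, Al(III) ⇒ ion charge 1−.
One 2+ cation requires 2 of the 1− anion.

[Ir(acac)2(py)2][AlBr2(NO3)2]2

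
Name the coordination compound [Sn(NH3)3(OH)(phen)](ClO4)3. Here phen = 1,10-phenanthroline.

triamminehydroxo(1,10-phenanthroline)tin(IV) perchlorate

The 3 perchlorate counter-ions carry a total charge of -3, so each complex ion is 3+.
Ligand charges: 1×1,10-phenanthroline (neutral), 1×hydroxo (-1 each), 3×ammine (neutral); total -1. So Sn + (-1) = 3+, giving Sn = +4.
Ligands are named alphabetically: ammine before hydroxo before phenanthroline.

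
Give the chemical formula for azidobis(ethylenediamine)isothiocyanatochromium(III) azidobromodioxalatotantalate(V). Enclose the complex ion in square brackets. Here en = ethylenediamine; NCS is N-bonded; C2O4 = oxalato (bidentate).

Cation [Cr…]: ligand charges -2, Cr(III) ⇒ ion charge 1+.
Anion [Ta…]: ligand charges -6, Ta(V) ⇒ ion charge 1−.

[Cr(en)2(N3)(NCS)][TaBr(C2O4)2(N3)]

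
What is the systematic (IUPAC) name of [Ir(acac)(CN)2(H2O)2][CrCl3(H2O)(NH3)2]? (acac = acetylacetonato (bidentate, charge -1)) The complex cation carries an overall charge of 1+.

Both ions are complex: the cation is named first with the plain metal name, the anion second with the -ate form; each ion's ligands are alphabetised independently.
The complex cation is given as 1+; its ligand charges sum to -3, so Ir = +4.
A 1:1 salt means the anion carries the equal and opposite charge, 1−.
Anion: ligand charges sum to -3; for the ion to be 1−, Cr = +2.

(acetylacetonato)diaquadicyanoiridium(IV) diammineaquatrichlorochromate(II)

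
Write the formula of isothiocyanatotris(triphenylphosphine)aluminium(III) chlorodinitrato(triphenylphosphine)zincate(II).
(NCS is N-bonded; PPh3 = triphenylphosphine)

[Al(NCS)(PPh3)3][ZnCl(NO3)2(PPh3)]2

Cation [Al…]: ligand charges -1, Al(III) ⇒ ion charge 2+.
Anion [Zn…]: ligand charges -3, Zn(II) ⇒ ion charge 1−.
One 2+ cation requires 2 of the 1− anion.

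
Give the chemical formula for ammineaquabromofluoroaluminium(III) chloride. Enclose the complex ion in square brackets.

Ligands: 1 aqua (H2O, neutral), 1 fluoro (F, -1), 1 ammine (NH3, neutral), 1 bromo (Br, -1). Ligand charge sum = -2.
With Al in oxidation state +3, the complex ion is [Al...]^1+.
Charge balance with chloride (-1) requires 1 complex ion per 1 chloride.

[AlBrF(H2O)(NH3)]Cl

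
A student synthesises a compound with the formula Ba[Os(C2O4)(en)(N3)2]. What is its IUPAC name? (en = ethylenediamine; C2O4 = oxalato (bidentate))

barium diazido(ethylenediamine)oxalatoosmate(II)

The 1 barium counter-ion carries a total charge of +2, so each complex ion is 2−.
Ligand charges: 1×ethylenediamine (neutral), 1×oxalato (-2 each), 2×azido (-1 each); total -4. So Os + (-4) = 2−, giving Os = +2.
Ligands are named alphabetically: azido before ethylenediamine before oxalato.
The complex ion is anionic, so osmium takes the -ate form osmate(II).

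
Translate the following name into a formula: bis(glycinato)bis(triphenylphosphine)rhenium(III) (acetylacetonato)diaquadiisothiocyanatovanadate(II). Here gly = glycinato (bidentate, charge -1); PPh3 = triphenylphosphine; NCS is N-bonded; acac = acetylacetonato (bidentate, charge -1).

Cation [Re…]: ligand charges -2, Re(III) ⇒ ion charge 1+.
Anion [V…]: ligand charges -3, V(II) ⇒ ion charge 1−.

[Re(gly)2(PPh3)2][V(acac)(H2O)2(NCS)2]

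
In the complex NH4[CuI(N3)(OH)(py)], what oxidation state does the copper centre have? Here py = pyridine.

1 ammonium outside the brackets (+1 each) → the complex ion is 1−.
Ligand charges: 1×I = -1; 1×OH = -1; 1×py neutral; 1×N3 = -1; sum -3.
Cu + (-3) = 1− ⇒ Cu is +2.

+2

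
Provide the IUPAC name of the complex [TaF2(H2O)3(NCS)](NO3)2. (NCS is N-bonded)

triaquadifluoroisothiocyanatotantalum(V) nitrate

The 2 nitrate counter-ions carry a total charge of -2, so each complex ion is 2+.
Ligand charges: 3×aqua (neutral), 1×isothiocyanato (-1 each), 2×fluoro (-1 each); total -3. So Ta + (-3) = 2+, giving Ta = +5.
Ligands are named alphabetically: aqua before fluoro before isothiocyanato.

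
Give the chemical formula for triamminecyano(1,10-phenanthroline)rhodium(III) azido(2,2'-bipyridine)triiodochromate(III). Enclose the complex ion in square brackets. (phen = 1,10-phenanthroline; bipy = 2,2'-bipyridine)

[Rh(CN)(NH3)3(phen)][Cr(bipy)I3(N3)]2

Cation [Rh…]: ligand charges -1, Rh(III) ⇒ ion charge 2+.
Anion [Cr…]: ligand charges -4, Cr(III) ⇒ ion charge 1−.
One 2+ cation requires 2 of the 1− anion.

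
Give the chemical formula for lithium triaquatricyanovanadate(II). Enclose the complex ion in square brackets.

Li[V(CN)3(H2O)3]

Ligands: 3 cyano (CN, -1), 3 aqua (H2O, neutral). Ligand charge sum = -3.
With V in oxidation state +2, the complex ion is [V...]^1−.
Charge balance with lithium (+1) requires 1 complex ion per 1 lithium.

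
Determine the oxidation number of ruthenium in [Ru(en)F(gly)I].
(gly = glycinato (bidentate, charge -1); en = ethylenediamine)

+3

No counter-ion: the bracketed complex is neutral.
Ligand charges: 1×F = -1; 1×I = -1; 1×gly = -1; 1×en neutral; sum -3.
Ru + (-3) = 0 ⇒ Ru is +3.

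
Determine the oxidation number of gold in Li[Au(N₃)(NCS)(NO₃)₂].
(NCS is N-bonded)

1 lithium outside the brackets (+1 each) → the complex ion is 1−.
Ligand charges: 1×NCS = -1; 2×NO3 = -2; 1×N3 = -1; sum -4.
Au + (-4) = 1− ⇒ Au is +3.

+3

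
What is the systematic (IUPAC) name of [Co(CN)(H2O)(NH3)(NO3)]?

ammineaquacyanonitratocobalt(II)

There is no counter-ion, so the complex is neutral overall.
Ligand charges: 1×aqua (neutral), 1×cyano (-1 each), 1×nitrato (-1 each), 1×ammine (neutral); total -2. So Co + (-2) = 0, giving Co = +2.
Ligands are named alphabetically: ammine before aqua before cyano before nitrato.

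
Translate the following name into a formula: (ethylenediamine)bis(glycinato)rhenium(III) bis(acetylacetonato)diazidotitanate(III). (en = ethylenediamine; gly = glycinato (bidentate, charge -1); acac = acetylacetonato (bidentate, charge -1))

Cation [Re…]: ligand charges -2, Re(III) ⇒ ion charge 1+.
Anion [Ti…]: ligand charges -4, Ti(III) ⇒ ion charge 1−.
One 1+ cation balances one 1− anion.

[Re(en)(gly)2][Ti(acac)2(N3)2]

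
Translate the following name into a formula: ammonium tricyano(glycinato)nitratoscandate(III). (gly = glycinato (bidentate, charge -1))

Ligands: 3 cyano (CN, -1), 1 nitrato (NO3, -1), 1 glycinato (gly, -1). Ligand charge sum = -5.
Charge balance with ammonium (+1) requires 1 complex ion per 2 ammonium.

(NH4)2[Sc(CN)3(gly)(NO3)]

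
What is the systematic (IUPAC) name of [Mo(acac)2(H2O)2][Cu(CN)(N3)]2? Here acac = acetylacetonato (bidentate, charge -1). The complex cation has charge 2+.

Both ions are complex: the cation is named first with the plain metal name, the anion second with the -ate form; each ion's ligands are alphabetised independently.
The complex cation is given as 2+; its ligand charges sum to -2, so Mo = +4.
With 2 anions per cation, each anion must be 2/2 = 1−.
Anion: ligand charges sum to -2; for the ion to be 1−, Cu = +1.

bis(acetylacetonato)diaquamolybdenum(IV) azidocyanocuprate(I)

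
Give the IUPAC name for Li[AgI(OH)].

The 1 lithium counter-ion carries a total charge of +1, so each complex ion is 1−.
Ligand charges: 1×hydroxo (-1 each), 1×iodo (-1 each); total -2. So Ag + (-2) = 1−, giving Ag = +1.
Ligands are named alphabetically: hydroxo before iodo.
The complex ion is anionic, so silver takes the -ate form argentate(I).

lithium hydroxoiodoargentate(I)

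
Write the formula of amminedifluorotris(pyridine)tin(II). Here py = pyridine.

Ligands: 3 pyridine (py, neutral), 2 fluoro (F, -1), 1 ammine (NH3, neutral). Ligand charge sum = -2.
With Sn in oxidation state +2, the complex ion is [Sn...].

[SnF2(NH3)(py)3]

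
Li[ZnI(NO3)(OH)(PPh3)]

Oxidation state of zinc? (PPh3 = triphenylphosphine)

1 lithium outside the brackets (+1 each) → the complex ion is 1−.
Ligand charges: 1×I = -1; 1×OH = -1; 1×PPh3 neutral; 1×NO3 = -1; sum -3.
Zn + (-3) = 1− ⇒ Zn is +2.

+2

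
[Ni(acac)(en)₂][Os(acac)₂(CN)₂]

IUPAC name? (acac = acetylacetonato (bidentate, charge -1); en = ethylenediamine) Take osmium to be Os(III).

Both ions are complex: the cation is named first with the plain metal name, the anion second with the -ate form; each ion's ligands are alphabetised independently.
Os is given as +3; the anion's ligand charges sum to -4, so the complex anion is 1−.
A 1:1 salt means the cation carries the equal and opposite charge, 1+.
Cation: ligand charges sum to -1; for the ion to be 1+, Ni = +2.

(acetylacetonato)bis(ethylenediamine)nickel(II) bis(acetylacetonato)dicyanoosmate(III)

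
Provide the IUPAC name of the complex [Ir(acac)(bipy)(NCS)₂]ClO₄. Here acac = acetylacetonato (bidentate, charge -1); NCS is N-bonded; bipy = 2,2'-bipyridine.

(acetylacetonato)(2,2'-bipyridine)diisothiocyanatoiridium(IV) perchlorate

The 1 perchlorate counter-ion carries a total charge of -1, so each complex ion is 1+.
Ligand charges: 1×acetylacetonato (-1 each), 2×isothiocyanato (-1 each), 1×2,2'-bipyridine (neutral); total -3. So Ir + (-3) = 1+, giving Ir = +4.
Ligands are named alphabetically: acetylacetonato before bipyridine before isothiocyanato.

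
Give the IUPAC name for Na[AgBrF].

The 1 sodium counter-ion carries a total charge of +1, so each complex ion is 1−.
Ligand charges: 1×fluoro (-1 each), 1×bromo (-1 each); total -2. So Ag + (-2) = 1−, giving Ag = +1.
The complex ion is anionic, so silver takes the -ate form argentate(I).

sodium bromofluoroargentate(I)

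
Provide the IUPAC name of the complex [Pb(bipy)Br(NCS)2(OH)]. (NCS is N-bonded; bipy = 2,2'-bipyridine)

There is no counter-ion, so the complex is neutral overall.
Ligand charges: 2×isothiocyanato (-1 each), 1×hydroxo (-1 each), 1×bromo (-1 each), 1×2,2'-bipyridine (neutral); total -4. So Pb + (-4) = 0, giving Pb = +4.
Ligands are named alphabetically: bipyridine before bromo before hydroxo before isothiocyanato.

(2,2'-bipyridine)bromohydroxodiisothiocyanatolead(IV)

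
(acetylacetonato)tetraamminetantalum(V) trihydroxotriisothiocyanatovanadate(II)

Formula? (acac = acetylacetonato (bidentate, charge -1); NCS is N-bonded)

Cation [Ta…]: ligand charges -1, Ta(V) ⇒ ion charge 4+.
Anion [V…]: ligand charges -6, V(II) ⇒ ion charge 4−.
One 4+ cation balances one 4− anion.

[Ta(acac)(NH3)4][V(NCS)3(OH)3]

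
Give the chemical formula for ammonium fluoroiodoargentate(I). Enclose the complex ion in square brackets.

Ligands: 1 iodo (I, -1), 1 fluoro (F, -1). Ligand charge sum = -2.
With Ag in oxidation state +1, the complex ion is [Ag...]^1−.
Charge balance with ammonium (+1) requires 1 complex ion per 1 ammonium.

NH4[AgFI]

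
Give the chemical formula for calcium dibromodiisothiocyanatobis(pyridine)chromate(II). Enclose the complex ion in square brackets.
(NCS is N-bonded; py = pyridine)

Ca[CrBr2(NCS)2(py)2]

Ligands: 2 bromo (Br, -1), 2 isothiocyanato (NCS, -1), 2 pyridine (py, neutral). Ligand charge sum = -4.
With Cr in oxidation state +2, the complex ion is [Cr...]^2−.
Charge balance with calcium (+2) requires 1 complex ion per 1 calcium.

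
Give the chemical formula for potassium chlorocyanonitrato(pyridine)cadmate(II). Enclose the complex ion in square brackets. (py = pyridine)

K[CdCl(CN)(NO3)(py)]

Ligands: 1 cyano (CN, -1), 1 chloro (Cl, -1), 1 pyridine (py, neutral), 1 nitrato (NO3, -1). Ligand charge sum = -3.
Charge balance with potassium (+1) requires 1 complex ion per 1 potassium.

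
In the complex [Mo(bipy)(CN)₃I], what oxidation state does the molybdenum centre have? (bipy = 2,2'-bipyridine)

+4

No counter-ion: the bracketed complex is neutral.
Ligand charges: 1×bipy neutral; 1×I = -1; 3×CN = -3; sum -4.
Mo + (-4) = 0 ⇒ Mo is +4.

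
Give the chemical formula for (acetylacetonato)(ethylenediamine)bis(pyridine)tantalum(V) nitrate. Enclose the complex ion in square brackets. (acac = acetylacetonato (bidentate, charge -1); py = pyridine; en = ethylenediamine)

Ligands: 1 acetylacetonato (acac, -1), 2 pyridine (py, neutral), 1 ethylenediamine (en, neutral). Ligand charge sum = -1.
Charge balance with nitrate (-1) requires 1 complex ion per 4 nitrate.

[Ta(acac)(en)(py)2](NO3)4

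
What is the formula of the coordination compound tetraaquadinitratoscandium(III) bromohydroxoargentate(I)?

[Sc(H2O)4(NO3)2][AgBr(OH)]

Cation [Sc…]: ligand charges -2, Sc(III) ⇒ ion charge 1+.
Anion [Ag…]: ligand charges -2, Ag(I) ⇒ ion charge 1−.
One 1+ cation balances one 1− anion.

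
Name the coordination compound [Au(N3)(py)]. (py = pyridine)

azido(pyridine)gold(I)

There is no counter-ion, so the complex is neutral overall.
Ligand charges: 1×pyridine (neutral), 1×azido (-1 each); total -1. So Au + (-1) = 0, giving Au = +1.
Ligands are named alphabetically: azido before pyridine.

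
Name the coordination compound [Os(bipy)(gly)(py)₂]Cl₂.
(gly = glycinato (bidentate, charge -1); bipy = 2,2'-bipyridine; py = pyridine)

The 2 chloride counter-ions carry a total charge of -2, so each complex ion is 2+.
Ligand charges: 1×glycinato (-1 each), 1×2,2'-bipyridine (neutral), 2×pyridine (neutral); total -1. So Os + (-1) = 2+, giving Os = +3.
Ligands are named alphabetically: bipyridine before glycinato before pyridine.

(2,2'-bipyridine)(glycinato)bis(pyridine)osmium(III) chloride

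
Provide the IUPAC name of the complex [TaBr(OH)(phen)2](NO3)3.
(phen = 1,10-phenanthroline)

The 3 nitrate counter-ions carry a total charge of -3, so each complex ion is 3+.
Ligand charges: 2×1,10-phenanthroline (neutral), 1×hydroxo (-1 each), 1×bromo (-1 each); total -2. So Ta + (-2) = 3+, giving Ta = +5.
Ligands are named alphabetically: bromo before hydroxo before phenanthroline.

bromohydroxobis(1,10-phenanthroline)tantalum(V) nitrate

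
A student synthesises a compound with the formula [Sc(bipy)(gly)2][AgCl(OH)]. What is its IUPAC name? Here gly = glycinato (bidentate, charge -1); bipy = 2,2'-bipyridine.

Both ions are complex: the cation is named first with the plain metal name, the anion second with the -ate form; each ion's ligands are alphabetised independently.
Scandium is always +3 in its complexes; the cation's ligand charges sum to -2, so the complex cation is 1+.
A 1:1 salt means the anion carries the equal and opposite charge, 1−.
Anion: ligand charges sum to -2; for the ion to be 1−, Ag = +1.

(2,2'-bipyridine)bis(glycinato)scandium(III) chlorohydroxoargentate(I)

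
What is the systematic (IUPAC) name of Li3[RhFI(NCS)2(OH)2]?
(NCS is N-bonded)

lithium fluorodihydroxoiododiisothiocyanatorhodate(III)

The 3 lithium counter-ions carry a total charge of +3, so each complex ion is 3−.
Ligand charges: 2×hydroxo (-1 each), 1×iodo (-1 each), 1×fluoro (-1 each), 2×isothiocyanato (-1 each); total -6. So Rh + (-6) = 3−, giving Rh = +3.
Ligands are named alphabetically: fluoro before hydroxo before iodo before isothiocyanato.
The complex ion is anionic, so rhodium takes the -ate form rhodate(III).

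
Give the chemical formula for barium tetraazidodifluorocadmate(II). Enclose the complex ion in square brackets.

Ba2[CdF2(N3)4]

Ligands: 4 azido (N3, -1), 2 fluoro (F, -1). Ligand charge sum = -6.
Charge balance with barium (+2) requires 1 complex ion per 2 barium.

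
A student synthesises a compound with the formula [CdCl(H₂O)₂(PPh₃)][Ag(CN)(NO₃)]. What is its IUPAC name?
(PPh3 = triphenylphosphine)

Cadmium is always +2 in its complexes; the cation's ligand charges sum to -1, so the complex cation is 1+.
A 1:1 salt means the anion carries the equal and opposite charge, 1−.
Anion: ligand charges sum to -2; for the ion to be 1−, Ag = +1.

diaquachloro(triphenylphosphine)cadmium(II) cyanonitratoargentate(I)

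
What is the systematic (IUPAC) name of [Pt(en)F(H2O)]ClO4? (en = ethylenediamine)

aqua(ethylenediamine)fluoroplatinum(II) perchlorate

The 1 perchlorate counter-ion carries a total charge of -1, so each complex ion is 1+.
Ligand charges: 1×aqua (neutral), 1×fluoro (-1 each), 1×ethylenediamine (neutral); total -1. So Pt + (-1) = 1+, giving Pt = +2.
Ligands are named alphabetically: aqua before ethylenediamine before fluoro.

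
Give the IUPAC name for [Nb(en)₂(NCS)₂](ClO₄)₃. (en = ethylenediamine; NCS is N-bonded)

The 3 perchlorate counter-ions carry a total charge of -3, so each complex ion is 3+.
Ligand charges: 2×ethylenediamine (neutral), 2×isothiocyanato (-1 each); total -2. So Nb + (-2) = 3+, giving Nb = +5.
Ligands are named alphabetically: ethylenediamine before isothiocyanato.

bis(ethylenediamine)diisothiocyanatoniobium(V) perchlorate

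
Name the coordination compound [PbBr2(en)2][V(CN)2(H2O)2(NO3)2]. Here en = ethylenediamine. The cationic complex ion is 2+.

The complex cation is given as 2+; its ligand charges sum to -2, so Pb = +4.
A 1:1 salt means the anion carries the equal and opposite charge, 2−.
Anion: ligand charges sum to -4; for the ion to be 2−, V = +2.

dibromobis(ethylenediamine)lead(IV) diaquadicyanodinitratovanadate(II)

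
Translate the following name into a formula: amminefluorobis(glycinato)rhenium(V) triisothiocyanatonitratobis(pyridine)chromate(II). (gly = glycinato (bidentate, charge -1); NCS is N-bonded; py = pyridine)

[ReF(gly)2(NH3)][Cr(NCS)3(NO3)(py)2]

Cation [Re…]: ligand charges -3, Re(V) ⇒ ion charge 2+.
Anion [Cr…]: ligand charges -4, Cr(II) ⇒ ion charge 2−.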